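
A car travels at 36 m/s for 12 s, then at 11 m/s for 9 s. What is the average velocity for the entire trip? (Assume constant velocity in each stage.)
d₁ = v₁t₁ = 36 × 12 = 432 m
d₂ = v₂t₂ = 11 × 9 = 99 m
d_total = 531 m, t_total = 21 s
v_avg = d_total/t_total = 531/21 = 25.29 m/s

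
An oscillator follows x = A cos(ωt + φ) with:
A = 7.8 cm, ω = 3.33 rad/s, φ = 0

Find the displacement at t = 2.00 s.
x = A cos(ωt + φ) = 7.8×cos(3.33×2.0 + 0) = 7.253 cm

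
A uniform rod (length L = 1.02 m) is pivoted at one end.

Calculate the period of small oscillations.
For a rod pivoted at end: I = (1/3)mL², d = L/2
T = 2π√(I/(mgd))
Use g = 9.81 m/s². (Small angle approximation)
I/m = (1/3)L² = 0.3468 m²; d = L/2 = 0.51 m
T = 2π√(I/(mgd)) = 2π√(0.3468/(9.81×0.51)) = 1.654 s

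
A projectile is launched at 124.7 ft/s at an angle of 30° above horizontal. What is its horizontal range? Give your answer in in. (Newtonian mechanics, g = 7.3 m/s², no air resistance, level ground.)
R = v₀² sin(2θ) / g (with unit conversion) = 6747.0 in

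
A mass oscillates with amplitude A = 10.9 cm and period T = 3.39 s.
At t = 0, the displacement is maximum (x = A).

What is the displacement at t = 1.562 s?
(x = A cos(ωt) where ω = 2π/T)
ω = 2π/T = 2π/3.39 = 1.853 rad/s
x = A cos(ωt) = 10.9×cos(1.853×1.562) = -10.57 cm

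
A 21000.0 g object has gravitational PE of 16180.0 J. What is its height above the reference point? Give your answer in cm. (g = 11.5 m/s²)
PE = mgh → h = PE/(mg) = 1.618e+04 J / (21 kg × 11.5 m/s²) = 67 m = 6700.0 cm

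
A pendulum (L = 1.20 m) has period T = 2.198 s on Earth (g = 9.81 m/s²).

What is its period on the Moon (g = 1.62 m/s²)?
T = 2π√(L/g), so T_moon/T_earth = √(g_earth/g_moon)
T_moon = 2π√(1.2/1.62) = 5.408 s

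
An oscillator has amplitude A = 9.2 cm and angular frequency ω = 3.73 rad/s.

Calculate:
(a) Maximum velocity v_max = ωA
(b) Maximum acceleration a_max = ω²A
v_max = ωA = 3.73×0.092 = 0.3432 m/s
a_max = ω²A = 3.73²×0.092 = 1.28 m/s²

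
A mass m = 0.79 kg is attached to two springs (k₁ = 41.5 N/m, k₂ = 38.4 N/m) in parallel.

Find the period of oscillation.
k_eq = k₁+k₂ = 79.9 N/m
T = 2π√(m/k_eq) = 2π√(0.79/79.9) = 0.6248 s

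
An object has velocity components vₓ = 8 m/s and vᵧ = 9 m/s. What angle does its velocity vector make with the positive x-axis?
θ = arctan(vᵧ/vₓ) = arctan(9/8) = 48.37°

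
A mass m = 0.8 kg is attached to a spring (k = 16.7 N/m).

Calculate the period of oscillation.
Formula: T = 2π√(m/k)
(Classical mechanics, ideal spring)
T = 2π√(m/k) = 2π√(0.8/16.7) = 1.375 s; f = 1/T = 0.7272 Hz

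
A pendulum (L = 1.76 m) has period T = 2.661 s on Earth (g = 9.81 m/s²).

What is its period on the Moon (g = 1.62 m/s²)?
T = 2π√(L/g), so T_moon/T_earth = √(g_earth/g_moon)
T_moon = 2π√(1.76/1.62) = 6.549 s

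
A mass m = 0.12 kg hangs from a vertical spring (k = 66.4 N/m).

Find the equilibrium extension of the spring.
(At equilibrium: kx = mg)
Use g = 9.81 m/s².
x_eq = mg/k = 0.12×9.81/66.4 = 0.01773 m = 1.773 cm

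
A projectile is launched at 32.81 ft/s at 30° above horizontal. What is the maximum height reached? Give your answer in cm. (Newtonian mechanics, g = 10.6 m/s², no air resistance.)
H = v₀²sin²(θ)/(2g) (with unit conversion) = 117.9 cm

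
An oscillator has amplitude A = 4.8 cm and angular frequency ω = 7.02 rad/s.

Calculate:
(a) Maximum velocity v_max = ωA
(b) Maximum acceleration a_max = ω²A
v_max = ωA = 7.02×0.048 = 0.337 m/s
a_max = ω²A = 7.02²×0.048 = 2.365 m/s²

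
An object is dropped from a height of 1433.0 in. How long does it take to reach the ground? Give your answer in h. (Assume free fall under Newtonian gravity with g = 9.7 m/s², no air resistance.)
t = √(2h/g) (with unit conversion) = 0.000761 h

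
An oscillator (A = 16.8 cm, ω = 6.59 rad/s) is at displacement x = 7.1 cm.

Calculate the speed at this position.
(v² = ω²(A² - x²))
v = ω√(A² − x²) = 6.59×√(0.168² − 0.071²) = 1.003 m/s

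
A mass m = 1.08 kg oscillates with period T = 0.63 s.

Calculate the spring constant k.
T = 2π√(m/k) → k = m(2π/T)² = 1.08×(2π/0.63)² = 107.4 N/m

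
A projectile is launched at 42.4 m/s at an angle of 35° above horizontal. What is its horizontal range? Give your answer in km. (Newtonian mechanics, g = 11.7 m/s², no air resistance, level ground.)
R = v₀² sin(2θ) / g (with unit conversion) = 0.1444 km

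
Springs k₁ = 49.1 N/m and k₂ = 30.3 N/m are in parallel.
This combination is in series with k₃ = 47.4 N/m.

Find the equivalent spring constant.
k₁₂ = k₁ + k₂ = 79.4 N/m (parallel)
1/k_eq = 1/k₁₂ + 1/k₃ → k_eq = 29.68 N/m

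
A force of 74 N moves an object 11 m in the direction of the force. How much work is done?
W = Fd = 74×11 = 814.0 J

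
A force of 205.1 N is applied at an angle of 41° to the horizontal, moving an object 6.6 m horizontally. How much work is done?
W = Fd cosθ = 205.1×6.6×cos(41°) = 1021.6 J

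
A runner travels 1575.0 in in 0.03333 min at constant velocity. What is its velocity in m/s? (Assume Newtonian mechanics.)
v = d/t (with unit conversion) = 20.0 m/s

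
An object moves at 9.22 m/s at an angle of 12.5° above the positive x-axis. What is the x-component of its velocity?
vₓ = v cos(θ) = 9.22 × cos(12.5°) = 9.0 m/s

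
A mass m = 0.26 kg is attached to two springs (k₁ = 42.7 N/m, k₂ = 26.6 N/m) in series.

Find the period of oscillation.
k_eq = k₁k₂/(k₁+k₂) = 16.39 N/m
T = 2π√(m/k_eq) = 2π√(0.26/16.39) = 0.7914 s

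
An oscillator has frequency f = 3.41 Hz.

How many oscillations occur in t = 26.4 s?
n = f×t = 3.41×26.4 = 90.02 oscillations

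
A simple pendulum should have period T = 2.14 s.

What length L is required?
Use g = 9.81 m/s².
T = 2π√(L/g) → L = g(T/2π)² = 9.81×(2.14/2π)² = 1.138 m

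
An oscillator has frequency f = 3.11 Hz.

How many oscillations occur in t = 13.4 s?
n = f×t = 3.11×13.4 = 41.67 oscillations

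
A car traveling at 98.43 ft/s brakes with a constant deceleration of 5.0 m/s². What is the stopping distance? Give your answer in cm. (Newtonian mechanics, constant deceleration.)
d = v₀² / (2a) (with unit conversion) = 9001.0 cm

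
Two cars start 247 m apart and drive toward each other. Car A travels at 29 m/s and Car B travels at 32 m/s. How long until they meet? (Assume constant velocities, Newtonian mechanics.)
Combined speed: v_combined = 29 + 32 = 61 m/s
Time to meet: t = d/61 = 247/61 = 4.05 s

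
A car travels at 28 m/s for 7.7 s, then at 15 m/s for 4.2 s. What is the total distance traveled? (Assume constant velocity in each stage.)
d₁ = v₁t₁ = 28 × 7.7 = 215.6 m
d₂ = v₂t₂ = 15 × 4.2 = 63 m
d_total = 215.6 + 63 = 278.6 m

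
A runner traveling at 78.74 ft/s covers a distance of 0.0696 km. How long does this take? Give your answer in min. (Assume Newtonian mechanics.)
t = d/v (with unit conversion) = 0.04833 min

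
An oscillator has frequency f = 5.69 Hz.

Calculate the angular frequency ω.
ω = 2πf = 2π×5.69 = 35.75 rad/s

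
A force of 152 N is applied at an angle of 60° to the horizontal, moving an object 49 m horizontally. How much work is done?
W = Fd cosθ = 152×49×cos(60°) = 3724.0 J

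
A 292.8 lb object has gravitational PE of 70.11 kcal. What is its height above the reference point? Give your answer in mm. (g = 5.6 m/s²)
PE = mgh → h = PE/(mg) = 2.933e+05 J / (132.8 kg × 5.6 m/s²) = 394.4 m = 394400.0 mm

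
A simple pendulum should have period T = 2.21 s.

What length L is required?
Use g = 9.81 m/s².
T = 2π√(L/g) → L = g(T/2π)² = 9.81×(2.21/2π)² = 1.214 m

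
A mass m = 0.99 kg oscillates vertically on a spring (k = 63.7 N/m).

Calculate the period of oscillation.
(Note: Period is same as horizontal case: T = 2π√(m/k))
T = 2π√(m/k) = 2π√(0.99/63.7) = 0.7833 s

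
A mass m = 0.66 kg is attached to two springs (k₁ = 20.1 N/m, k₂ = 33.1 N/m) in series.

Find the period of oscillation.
k_eq = k₁k₂/(k₁+k₂) = 12.51 N/m
T = 2π√(m/k_eq) = 2π√(0.66/12.51) = 1.443 s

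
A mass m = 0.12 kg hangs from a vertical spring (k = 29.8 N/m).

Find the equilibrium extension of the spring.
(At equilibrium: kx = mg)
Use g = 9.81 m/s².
x_eq = mg/k = 0.12×9.81/29.8 = 0.0395 m = 3.95 cm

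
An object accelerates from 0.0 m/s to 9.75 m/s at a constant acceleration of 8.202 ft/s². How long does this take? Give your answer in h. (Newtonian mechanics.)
t = (v - v₀)/a (with unit conversion) = 0.001083 h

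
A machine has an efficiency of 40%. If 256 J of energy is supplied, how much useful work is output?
W_out = η × W_in = 0.4 × 256 = 102.4 J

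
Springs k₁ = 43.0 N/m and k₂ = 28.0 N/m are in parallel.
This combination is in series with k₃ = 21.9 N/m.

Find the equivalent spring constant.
k₁₂ = k₁ + k₂ = 71 N/m (parallel)
1/k_eq = 1/k₁₂ + 1/k₃ → k_eq = 16.74 N/m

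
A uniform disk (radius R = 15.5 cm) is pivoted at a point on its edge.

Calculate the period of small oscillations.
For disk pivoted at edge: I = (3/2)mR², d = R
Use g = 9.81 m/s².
I/m = (3/2)R² = 0.03604 m²; d = R = 0.155 m
T = 2π√((3/2)R²/(gR)) = 2π√(3R/(2g)) = 0.9673 s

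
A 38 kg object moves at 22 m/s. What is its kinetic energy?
KE = ½mv² = ½×38×22² = 9196.0 J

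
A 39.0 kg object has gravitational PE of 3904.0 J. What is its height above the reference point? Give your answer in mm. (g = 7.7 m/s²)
PE = mgh → h = PE/(mg) = 3904 J / (39 kg × 7.7 m/s²) = 13 m = 13000.0 mm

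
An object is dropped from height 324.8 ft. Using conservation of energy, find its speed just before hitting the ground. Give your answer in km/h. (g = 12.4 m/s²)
mgh = ½mv² → v = √(2gh) = √(2×12.4×99) = 49.55 m/s = 178.4 km/h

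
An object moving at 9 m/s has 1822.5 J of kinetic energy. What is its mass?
KE = ½mv² → m = 2KE/v² = 2×1822.5/9² = 45.0 kg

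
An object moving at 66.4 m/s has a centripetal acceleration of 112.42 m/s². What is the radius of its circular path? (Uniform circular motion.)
r = v²/a_c = 66.4²/112.42 = 39.22 m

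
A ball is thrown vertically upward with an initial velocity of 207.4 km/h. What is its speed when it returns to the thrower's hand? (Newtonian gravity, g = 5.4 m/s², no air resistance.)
By conservation of energy, the ball returns at the same speed = 207.4 km/h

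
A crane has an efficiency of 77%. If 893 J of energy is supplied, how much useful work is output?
W_out = η × W_in = 0.77 × 893 = 687.61 J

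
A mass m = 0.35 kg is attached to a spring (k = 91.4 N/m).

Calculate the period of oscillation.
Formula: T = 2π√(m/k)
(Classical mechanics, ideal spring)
T = 2π√(m/k) = 2π√(0.35/91.4) = 0.3888 s; f = 1/T = 2.572 Hz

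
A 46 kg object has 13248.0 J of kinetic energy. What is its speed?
KE = ½mv² → v = √(2KE/m) = √(2×13248.0/46) = 24.0 m/s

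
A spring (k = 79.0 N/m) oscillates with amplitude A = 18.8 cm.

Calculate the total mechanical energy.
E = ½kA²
E = ½kA² = ½×79.0×(0.188)² = 1.396 J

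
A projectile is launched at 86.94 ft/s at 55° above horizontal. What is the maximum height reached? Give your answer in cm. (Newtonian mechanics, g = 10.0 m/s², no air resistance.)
H = v₀²sin²(θ)/(2g) (with unit conversion) = 2356.0 cm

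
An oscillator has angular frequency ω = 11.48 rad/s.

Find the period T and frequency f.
T = 2π/ω = 2π/11.48 = 0.5473 s; f = ω/2π = 1.827 Hz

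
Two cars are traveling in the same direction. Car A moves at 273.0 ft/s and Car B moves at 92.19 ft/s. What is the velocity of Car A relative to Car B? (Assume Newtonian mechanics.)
v_rel = v_A - v_B = 273.0 - 92.19 = 180.8 ft/s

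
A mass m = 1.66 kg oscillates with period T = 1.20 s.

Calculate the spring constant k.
T = 2π√(m/k) → k = m(2π/T)² = 1.66×(2π/1.2)² = 45.51 N/m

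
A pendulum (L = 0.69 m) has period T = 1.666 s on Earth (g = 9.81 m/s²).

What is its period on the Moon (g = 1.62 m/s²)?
T = 2π√(L/g), so T_moon/T_earth = √(g_earth/g_moon)
T_moon = 2π√(0.69/1.62) = 4.101 s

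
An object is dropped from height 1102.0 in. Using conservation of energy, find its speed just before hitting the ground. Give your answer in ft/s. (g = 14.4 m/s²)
mgh = ½mv² → v = √(2gh) = √(2×14.4×27.99) = 28.39 m/s = 93.15 ft/s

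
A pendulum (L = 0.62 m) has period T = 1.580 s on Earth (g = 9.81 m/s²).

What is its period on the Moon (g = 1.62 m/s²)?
T = 2π√(L/g), so T_moon/T_earth = √(g_earth/g_moon)
T_moon = 2π√(0.62/1.62) = 3.887 s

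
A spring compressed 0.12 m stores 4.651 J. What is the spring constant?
PE = ½kx² → k = 2PE/x² = 2×4.651/0.12² = 646.0 N/m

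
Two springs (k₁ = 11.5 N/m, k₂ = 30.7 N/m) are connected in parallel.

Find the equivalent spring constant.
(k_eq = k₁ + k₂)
k_eq = k₁ + k₂ = 11.5 + 30.7 = 42.2 N/m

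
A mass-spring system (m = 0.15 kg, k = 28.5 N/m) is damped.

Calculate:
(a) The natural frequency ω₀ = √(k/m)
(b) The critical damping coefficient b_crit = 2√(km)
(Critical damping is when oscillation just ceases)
ω₀ = √(k/m) = √(28.5/0.15) = 13.78 rad/s
b_crit = 2√(km) = 2√(28.5×0.15) = 4.135 kg/s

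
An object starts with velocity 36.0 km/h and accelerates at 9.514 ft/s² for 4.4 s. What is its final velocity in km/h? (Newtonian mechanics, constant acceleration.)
v = v₀ + at (with unit conversion) = 81.93 km/h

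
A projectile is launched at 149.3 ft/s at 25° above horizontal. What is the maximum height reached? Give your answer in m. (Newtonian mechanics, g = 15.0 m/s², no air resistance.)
H = v₀²sin²(θ)/(2g) (with unit conversion) = 12.33 m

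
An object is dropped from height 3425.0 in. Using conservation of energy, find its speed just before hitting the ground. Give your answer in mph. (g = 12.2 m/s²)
mgh = ½mv² → v = √(2gh) = √(2×12.2×86.99) = 46.07 m/s = 103.1 mph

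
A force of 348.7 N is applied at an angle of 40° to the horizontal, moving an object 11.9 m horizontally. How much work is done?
W = Fd cosθ = 348.7×11.9×cos(40°) = 3178.7 J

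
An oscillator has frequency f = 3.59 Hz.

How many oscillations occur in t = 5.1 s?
n = f×t = 3.59×5.1 = 18.31 oscillations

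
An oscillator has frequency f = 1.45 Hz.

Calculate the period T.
T = 1/f = 1/1.45 = 0.6897 s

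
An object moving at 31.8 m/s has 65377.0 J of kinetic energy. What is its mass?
KE = ½mv² → m = 2KE/v² = 2×65377.0/31.8² = 129.3 kg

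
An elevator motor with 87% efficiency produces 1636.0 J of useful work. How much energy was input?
W_in = W_out/η = 1636.0/0.87 = 1880.5 J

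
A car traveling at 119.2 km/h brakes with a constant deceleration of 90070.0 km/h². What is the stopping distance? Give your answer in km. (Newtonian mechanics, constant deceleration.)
d = v₀² / (2a) (with unit conversion) = 0.07888 km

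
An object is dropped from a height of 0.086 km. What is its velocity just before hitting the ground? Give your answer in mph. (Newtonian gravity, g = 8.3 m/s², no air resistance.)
v = √(2gh) (with unit conversion) = 84.52 mph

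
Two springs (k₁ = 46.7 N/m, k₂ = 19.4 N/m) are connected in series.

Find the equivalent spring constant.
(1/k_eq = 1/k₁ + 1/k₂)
1/k_eq = 1/46.7 + 1/19.4 = 0.07296; k_eq = 13.71 N/m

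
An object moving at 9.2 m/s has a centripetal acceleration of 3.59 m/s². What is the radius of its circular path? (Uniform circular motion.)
r = v²/a_c = 9.2²/3.59 = 23.58 m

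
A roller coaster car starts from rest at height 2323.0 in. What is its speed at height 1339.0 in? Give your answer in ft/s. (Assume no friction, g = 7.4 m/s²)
mgh₁ = ½mv₂² + mgh₂ → v₂ = √(2g(h₁−h₂)) = √(2×7.4×(59−34.01)) = 19.23 m/s = 63.1 ft/s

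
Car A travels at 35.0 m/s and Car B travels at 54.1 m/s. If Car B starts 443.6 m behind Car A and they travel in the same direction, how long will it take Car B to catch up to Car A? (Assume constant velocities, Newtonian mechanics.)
Relative speed: v_rel = 54.1 - 35.0 = 19.1 m/s
Time to catch: t = d₀/v_rel = 443.6/19.1 = 23.23 s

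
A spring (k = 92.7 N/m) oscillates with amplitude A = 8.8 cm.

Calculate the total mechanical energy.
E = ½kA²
E = ½kA² = ½×92.7×(0.088)² = 0.3589 J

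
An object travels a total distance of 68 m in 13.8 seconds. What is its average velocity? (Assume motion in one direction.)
v_avg = Δd / Δt = 68 / 13.8 = 4.93 m/s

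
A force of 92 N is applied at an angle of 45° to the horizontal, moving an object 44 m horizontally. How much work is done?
W = Fd cosθ = 92×44×cos(45°) = 2862.4 J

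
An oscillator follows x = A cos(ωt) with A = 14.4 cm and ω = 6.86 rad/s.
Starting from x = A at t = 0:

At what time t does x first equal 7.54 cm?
cos(ωt) = x/A = 7.54/14.4 = 0.5236
ωt = arccos(0.5236) = 1.02 rad
t = 1.02/6.86 = 0.1486 s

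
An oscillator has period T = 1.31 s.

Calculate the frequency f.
f = 1/T = 1/1.31 = 0.7634 Hz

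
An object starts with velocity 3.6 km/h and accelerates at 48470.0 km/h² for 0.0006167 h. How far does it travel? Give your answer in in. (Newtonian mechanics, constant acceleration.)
d = v₀t + ½at² (with unit conversion) = 450.3 in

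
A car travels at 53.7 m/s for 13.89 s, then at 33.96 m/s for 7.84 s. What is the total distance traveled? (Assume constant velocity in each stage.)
d₁ = v₁t₁ = 53.7 × 13.89 = 745.893 m
d₂ = v₂t₂ = 33.96 × 7.84 = 266.246 m
d_total = 745.893 + 266.246 = 1012.14 m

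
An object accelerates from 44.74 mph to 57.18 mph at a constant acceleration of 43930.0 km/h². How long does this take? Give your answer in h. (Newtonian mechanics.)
t = (v - v₀)/a (with unit conversion) = 0.0004557 h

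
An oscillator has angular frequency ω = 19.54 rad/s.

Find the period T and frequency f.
T = 2π/ω = 2π/19.54 = 0.3216 s; f = ω/2π = 3.11 Hz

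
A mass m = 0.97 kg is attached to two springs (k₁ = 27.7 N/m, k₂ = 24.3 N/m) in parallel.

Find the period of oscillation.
k_eq = k₁+k₂ = 52 N/m
T = 2π√(m/k_eq) = 2π√(0.97/52) = 0.8582 s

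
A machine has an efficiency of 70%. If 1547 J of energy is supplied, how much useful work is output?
W_out = η × W_in = 0.7 × 1547 = 1082.9 J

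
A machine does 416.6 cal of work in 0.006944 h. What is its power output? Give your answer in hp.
P = W/t = 1743 J / 25 s = 69.73 W = 0.0935 hp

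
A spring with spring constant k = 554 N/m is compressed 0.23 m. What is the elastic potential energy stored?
PE = ½kx² = ½×554×0.23² = 14.65 J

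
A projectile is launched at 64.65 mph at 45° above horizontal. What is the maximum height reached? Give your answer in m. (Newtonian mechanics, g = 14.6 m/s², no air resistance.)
H = v₀²sin²(θ)/(2g) (with unit conversion) = 14.3 m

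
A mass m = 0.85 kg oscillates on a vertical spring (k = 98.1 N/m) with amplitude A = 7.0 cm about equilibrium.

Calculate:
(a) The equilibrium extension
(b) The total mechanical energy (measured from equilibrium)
x_eq = mg/k = 0.85×9.81/98.1 = 0.085 m = 8.5 cm
E = ½kA² = ½×98.1×(0.07)² = 0.2403 J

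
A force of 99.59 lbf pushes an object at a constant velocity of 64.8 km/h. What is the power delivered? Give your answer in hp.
P = Fv = 443 N × 18 m/s = 7974 W = 10.69 hp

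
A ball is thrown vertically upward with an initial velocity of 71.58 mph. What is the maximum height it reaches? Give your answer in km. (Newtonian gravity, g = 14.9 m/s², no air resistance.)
h_max = v₀²/(2g) (with unit conversion) = 0.03436 km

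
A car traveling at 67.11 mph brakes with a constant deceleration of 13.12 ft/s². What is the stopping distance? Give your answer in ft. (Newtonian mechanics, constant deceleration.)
d = v₀² / (2a) (with unit conversion) = 369.2 ft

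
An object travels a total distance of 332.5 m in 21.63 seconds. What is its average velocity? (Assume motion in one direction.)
v_avg = Δd / Δt = 332.5 / 21.63 = 15.37 m/s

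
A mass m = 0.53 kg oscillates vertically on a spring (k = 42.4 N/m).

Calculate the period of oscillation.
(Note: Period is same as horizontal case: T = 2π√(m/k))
T = 2π√(m/k) = 2π√(0.53/42.4) = 0.7025 s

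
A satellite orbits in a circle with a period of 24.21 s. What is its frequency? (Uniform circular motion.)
f = 1/T = 1/24.21 = 0.0413 Hz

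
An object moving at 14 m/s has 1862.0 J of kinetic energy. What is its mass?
KE = ½mv² → m = 2KE/v² = 2×1862.0/14² = 19.0 kg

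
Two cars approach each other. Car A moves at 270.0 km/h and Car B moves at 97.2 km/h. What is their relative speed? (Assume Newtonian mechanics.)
v_rel = v_A + v_B = 270.0 + 97.2 = 367.2 km/h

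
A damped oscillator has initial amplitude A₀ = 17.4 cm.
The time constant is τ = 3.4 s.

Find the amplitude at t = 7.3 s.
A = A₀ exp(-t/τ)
A = A₀ exp(−t/τ) = 17.4×exp(−7.3/3.4) = 2.033 cm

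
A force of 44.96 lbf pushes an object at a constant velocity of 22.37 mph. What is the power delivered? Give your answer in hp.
P = Fv = 200 N × 10 m/s = 2000 W = 2.682 hp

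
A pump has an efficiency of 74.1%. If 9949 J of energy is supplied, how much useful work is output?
W_out = η × W_in = 0.741 × 9949 = 7372.2 J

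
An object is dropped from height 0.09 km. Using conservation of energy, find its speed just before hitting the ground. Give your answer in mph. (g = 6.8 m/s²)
mgh = ½mv² → v = √(2gh) = √(2×6.8×90) = 34.99 m/s = 78.26 mph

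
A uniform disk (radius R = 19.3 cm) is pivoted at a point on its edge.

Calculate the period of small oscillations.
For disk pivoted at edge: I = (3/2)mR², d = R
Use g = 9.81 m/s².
I/m = (3/2)R² = 0.05587 m²; d = R = 0.193 m
T = 2π√((3/2)R²/(gR)) = 2π√(3R/(2g)) = 1.079 s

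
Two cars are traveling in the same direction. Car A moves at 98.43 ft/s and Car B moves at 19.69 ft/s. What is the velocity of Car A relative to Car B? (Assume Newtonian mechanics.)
v_rel = v_A - v_B = 98.43 - 19.69 = 78.74 ft/s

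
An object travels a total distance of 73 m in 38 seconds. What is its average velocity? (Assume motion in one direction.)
v_avg = Δd / Δt = 73 / 38 = 1.92 m/s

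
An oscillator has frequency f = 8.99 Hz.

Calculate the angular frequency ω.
ω = 2πf = 2π×8.99 = 56.49 rad/s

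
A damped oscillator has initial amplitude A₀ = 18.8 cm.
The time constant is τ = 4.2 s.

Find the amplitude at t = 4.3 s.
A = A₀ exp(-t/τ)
A = A₀ exp(−t/τ) = 18.8×exp(−4.3/4.2) = 6.753 cm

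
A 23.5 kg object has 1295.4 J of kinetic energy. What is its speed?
KE = ½mv² → v = √(2KE/m) = √(2×1295.4/23.5) = 10.5 m/s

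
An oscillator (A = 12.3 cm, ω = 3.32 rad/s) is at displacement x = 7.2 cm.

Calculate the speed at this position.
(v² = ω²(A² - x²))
v = ω√(A² − x²) = 3.32×√(0.123² − 0.072²) = 0.3311 m/s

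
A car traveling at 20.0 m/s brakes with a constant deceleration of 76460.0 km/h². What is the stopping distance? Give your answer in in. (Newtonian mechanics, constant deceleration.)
d = v₀² / (2a) (with unit conversion) = 1335.0 in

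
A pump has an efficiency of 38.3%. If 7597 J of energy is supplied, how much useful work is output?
W_out = η × W_in = 0.383 × 7597 = 2909.7 J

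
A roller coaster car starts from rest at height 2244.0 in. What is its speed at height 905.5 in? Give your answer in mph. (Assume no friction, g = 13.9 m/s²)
mgh₁ = ½mv₂² + mgh₂ → v₂ = √(2g(h₁−h₂)) = √(2×13.9×(57−23)) = 30.74 m/s = 68.77 mph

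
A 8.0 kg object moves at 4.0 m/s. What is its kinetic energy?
KE = ½mv² = ½×8.0×4.0² = 64.0 J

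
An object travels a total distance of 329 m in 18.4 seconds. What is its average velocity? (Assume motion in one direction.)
v_avg = Δd / Δt = 329 / 18.4 = 17.88 m/s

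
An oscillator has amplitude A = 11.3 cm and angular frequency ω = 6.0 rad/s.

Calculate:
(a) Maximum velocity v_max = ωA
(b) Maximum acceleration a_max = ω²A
v_max = ωA = 6.0×0.113 = 0.678 m/s
a_max = ω²A = 6.0²×0.113 = 4.068 m/s²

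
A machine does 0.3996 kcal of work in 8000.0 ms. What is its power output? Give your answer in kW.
P = W/t = 1672 J / 8 s = 209 W = 0.209 kW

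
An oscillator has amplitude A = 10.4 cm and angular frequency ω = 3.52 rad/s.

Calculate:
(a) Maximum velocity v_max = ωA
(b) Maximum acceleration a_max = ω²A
v_max = ωA = 3.52×0.104 = 0.3661 m/s
a_max = ω²A = 3.52²×0.104 = 1.289 m/s²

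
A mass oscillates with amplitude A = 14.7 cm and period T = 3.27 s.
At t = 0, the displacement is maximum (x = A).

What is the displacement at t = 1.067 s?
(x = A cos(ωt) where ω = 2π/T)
ω = 2π/T = 2π/3.27 = 1.921 rad/s
x = A cos(ωt) = 14.7×cos(1.921×1.067) = -6.78 cm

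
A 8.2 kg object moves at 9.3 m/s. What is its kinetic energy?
KE = ½mv² = ½×8.2×9.3² = 354.609 J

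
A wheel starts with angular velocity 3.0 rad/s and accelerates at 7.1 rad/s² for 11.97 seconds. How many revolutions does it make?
θ = ω₀t + ½αt² = 3.0×11.97 + ½×7.1×11.97² = 544.56 rad
Revolutions = θ/(2π) = 544.56/(2π) = 86.67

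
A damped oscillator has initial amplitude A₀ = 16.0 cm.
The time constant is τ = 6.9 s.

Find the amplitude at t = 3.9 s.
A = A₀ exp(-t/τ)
A = A₀ exp(−t/τ) = 16.0×exp(−3.9/6.9) = 9.092 cm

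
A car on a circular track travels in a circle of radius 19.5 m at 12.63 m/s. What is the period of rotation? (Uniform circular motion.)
T = 2πr/v = 2π×19.5/12.63 = 9.7 s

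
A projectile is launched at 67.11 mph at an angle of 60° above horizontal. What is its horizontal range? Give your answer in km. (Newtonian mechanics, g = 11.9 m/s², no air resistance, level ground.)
R = v₀² sin(2θ) / g (with unit conversion) = 0.0655 km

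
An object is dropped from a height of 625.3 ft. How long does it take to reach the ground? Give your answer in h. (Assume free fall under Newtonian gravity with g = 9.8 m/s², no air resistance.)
t = √(2h/g) (with unit conversion) = 0.001732 h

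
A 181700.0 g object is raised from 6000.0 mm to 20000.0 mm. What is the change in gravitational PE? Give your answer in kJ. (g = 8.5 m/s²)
ΔPE = mg(h₂ − h₁) = 181.7 kg × 8.5 m/s² × (20 − 6) m = 2.162e+04 J = 21.62 kJ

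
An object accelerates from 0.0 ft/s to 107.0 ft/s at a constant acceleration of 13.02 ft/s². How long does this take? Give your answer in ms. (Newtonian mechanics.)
t = (v - v₀)/a (with unit conversion) = 8218.0 ms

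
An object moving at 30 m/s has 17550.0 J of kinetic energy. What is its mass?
KE = ½mv² → m = 2KE/v² = 2×17550.0/30² = 39.0 kg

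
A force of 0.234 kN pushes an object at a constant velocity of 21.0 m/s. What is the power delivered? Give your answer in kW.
P = Fv = 234 N × 21 m/s = 4914 W = 4.914 kW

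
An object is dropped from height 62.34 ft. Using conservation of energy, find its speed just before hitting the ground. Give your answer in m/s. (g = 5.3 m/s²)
mgh = ½mv² → v = √(2gh) = √(2×5.3×19) = 14.19 m/s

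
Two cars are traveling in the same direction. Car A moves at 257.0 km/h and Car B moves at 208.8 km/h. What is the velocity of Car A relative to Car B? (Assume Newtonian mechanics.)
v_rel = v_A - v_B = 257.0 - 208.8 = 48.2 km/h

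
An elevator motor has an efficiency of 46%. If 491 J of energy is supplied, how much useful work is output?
W_out = η × W_in = 0.46 × 491 = 225.86 J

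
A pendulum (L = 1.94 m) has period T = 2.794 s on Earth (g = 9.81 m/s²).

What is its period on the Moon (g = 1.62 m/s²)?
T = 2π√(L/g), so T_moon/T_earth = √(g_earth/g_moon)
T_moon = 2π√(1.94/1.62) = 6.876 s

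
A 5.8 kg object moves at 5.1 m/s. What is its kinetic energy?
KE = ½mv² = ½×5.8×5.1² = 75.429 J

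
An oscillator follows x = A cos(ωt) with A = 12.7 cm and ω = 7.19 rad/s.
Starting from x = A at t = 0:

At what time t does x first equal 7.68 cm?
cos(ωt) = x/A = 7.68/12.7 = 0.6047
ωt = arccos(0.6047) = 0.9214 rad
t = 0.9214/7.19 = 0.1281 s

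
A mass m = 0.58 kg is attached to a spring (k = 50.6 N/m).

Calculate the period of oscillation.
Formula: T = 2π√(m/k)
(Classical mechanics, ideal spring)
T = 2π√(m/k) = 2π√(0.58/50.6) = 0.6727 s; f = 1/T = 1.487 Hz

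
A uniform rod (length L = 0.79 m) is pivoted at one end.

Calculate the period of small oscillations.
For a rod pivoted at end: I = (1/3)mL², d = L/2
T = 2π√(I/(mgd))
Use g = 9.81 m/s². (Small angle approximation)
I/m = (1/3)L² = 0.208 m²; d = L/2 = 0.395 m
T = 2π√(I/(mgd)) = 2π√(0.208/(9.81×0.395)) = 1.456 s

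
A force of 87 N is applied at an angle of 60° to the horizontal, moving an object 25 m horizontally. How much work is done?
W = Fd cosθ = 87×25×cos(60°) = 1087.5 J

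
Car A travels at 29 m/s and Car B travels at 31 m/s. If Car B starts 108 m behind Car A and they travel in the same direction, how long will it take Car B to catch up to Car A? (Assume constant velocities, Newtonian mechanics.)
Relative speed: v_rel = 31 - 29 = 2 m/s
Time to catch: t = d₀/v_rel = 108/2 = 54.0 s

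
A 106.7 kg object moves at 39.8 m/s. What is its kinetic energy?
KE = ½mv² = ½×106.7×39.8² = 84508.53 J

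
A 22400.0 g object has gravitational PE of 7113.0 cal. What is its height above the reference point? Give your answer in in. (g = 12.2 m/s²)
PE = mgh → h = PE/(mg) = 2.976e+04 J / (22.4 kg × 12.2 m/s²) = 108.9 m = 4287.0 in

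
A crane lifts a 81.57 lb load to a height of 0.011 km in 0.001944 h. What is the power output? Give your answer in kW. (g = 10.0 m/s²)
W = mgh = 37×10.0×11 = 4070 J
P = W/t = 4070/6.998 = 581.6 W = 0.5816 kW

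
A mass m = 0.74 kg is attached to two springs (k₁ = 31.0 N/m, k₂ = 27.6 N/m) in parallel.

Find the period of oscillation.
k_eq = k₁+k₂ = 58.6 N/m
T = 2π√(m/k_eq) = 2π√(0.74/58.6) = 0.7061 s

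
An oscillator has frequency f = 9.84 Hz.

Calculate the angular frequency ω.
ω = 2πf = 2π×9.84 = 61.83 rad/s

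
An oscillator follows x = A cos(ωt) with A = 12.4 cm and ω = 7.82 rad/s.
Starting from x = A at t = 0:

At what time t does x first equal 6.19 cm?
cos(ωt) = x/A = 6.19/12.4 = 0.4992
ωt = arccos(0.4992) = 1.048 rad
t = 1.048/7.82 = 0.134 s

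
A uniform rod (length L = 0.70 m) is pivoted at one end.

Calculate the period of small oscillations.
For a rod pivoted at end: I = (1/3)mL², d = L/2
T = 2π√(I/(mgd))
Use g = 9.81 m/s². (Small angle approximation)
I/m = (1/3)L² = 0.1633 m²; d = L/2 = 0.35 m
T = 2π√(I/(mgd)) = 2π√(0.1633/(9.81×0.35)) = 1.37 s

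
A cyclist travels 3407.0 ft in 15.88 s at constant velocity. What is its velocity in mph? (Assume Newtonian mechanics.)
v = d/t (with unit conversion) = 146.3 mph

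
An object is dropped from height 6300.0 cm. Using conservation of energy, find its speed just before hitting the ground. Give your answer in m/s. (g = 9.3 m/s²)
mgh = ½mv² → v = √(2gh) = √(2×9.3×63) = 34.23 m/s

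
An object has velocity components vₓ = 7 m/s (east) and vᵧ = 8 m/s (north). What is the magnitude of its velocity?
|v| = √(vₓ² + vᵧ²) = √(7² + 8²) = √(113) = 10.63 m/s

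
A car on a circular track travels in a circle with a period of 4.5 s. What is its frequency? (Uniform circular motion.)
f = 1/T = 1/4.5 = 0.2222 Hz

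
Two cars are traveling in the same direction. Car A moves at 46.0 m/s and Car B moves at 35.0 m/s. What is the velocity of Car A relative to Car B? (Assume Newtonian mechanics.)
v_rel = v_A - v_B = 46.0 - 35.0 = 11.0 m/s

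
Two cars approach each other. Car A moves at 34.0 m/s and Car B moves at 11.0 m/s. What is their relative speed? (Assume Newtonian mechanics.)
v_rel = v_A + v_B = 34.0 + 11.0 = 45.0 m/s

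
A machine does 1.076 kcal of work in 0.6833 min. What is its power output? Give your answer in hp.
P = W/t = 4502 J / 41 s = 109.8 W = 0.1473 hp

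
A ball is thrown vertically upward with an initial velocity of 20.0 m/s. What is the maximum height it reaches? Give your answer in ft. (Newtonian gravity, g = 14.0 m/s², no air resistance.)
h_max = v₀²/(2g) (with unit conversion) = 46.87 ft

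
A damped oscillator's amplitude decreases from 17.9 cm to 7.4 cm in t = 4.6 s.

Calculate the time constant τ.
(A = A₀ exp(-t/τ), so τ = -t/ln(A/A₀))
A/A₀ = 7.4/17.9 = 0.4134; ln(A/A₀) = -0.8833
τ = −t/ln(A/A₀) = −4.6/-0.8833 = 5.208 s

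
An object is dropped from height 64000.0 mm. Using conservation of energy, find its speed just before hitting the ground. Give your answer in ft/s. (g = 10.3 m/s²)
mgh = ½mv² → v = √(2gh) = √(2×10.3×64) = 36.31 m/s = 119.1 ft/s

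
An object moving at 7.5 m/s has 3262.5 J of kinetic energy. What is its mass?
KE = ½mv² → m = 2KE/v² = 2×3262.5/7.5² = 116.0 kg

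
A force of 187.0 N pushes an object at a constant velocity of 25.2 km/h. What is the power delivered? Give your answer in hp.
P = Fv = 187 N × 7 m/s = 1309 W = 1.755 hp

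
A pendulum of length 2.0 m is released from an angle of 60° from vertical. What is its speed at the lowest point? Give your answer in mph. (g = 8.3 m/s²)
h = L(1 − cosθ) = 2.0×(1 − cos60°) = 1 m
v = √(2gh) = √(2×8.3×1) = 4.074 m/s = 9.114 mph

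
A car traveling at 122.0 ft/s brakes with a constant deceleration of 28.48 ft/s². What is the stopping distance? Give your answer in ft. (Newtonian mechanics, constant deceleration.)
d = v₀² / (2a) (with unit conversion) = 261.3 ft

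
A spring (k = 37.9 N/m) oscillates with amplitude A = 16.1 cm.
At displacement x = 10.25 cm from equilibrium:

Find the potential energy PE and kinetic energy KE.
E_total = ½kA² = ½×37.9×(0.161)² = 0.4912 J
PE = ½kx² = ½×37.9×(0.1025)² = 0.1991 J
KE = E_total − PE = 0.2921 J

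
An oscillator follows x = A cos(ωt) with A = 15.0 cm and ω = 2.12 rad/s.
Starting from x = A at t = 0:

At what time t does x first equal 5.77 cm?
cos(ωt) = x/A = 5.77/15.0 = 0.3847
ωt = arccos(0.3847) = 1.176 rad
t = 1.176/2.12 = 0.5547 s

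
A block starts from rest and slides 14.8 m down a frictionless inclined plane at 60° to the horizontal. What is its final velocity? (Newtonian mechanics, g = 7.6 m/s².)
a = g sin(θ) = 7.6 × sin(60°) = 6.58 m/s²
v = √(2ad) = √(2 × 6.58 × 14.8) = 13.96 m/s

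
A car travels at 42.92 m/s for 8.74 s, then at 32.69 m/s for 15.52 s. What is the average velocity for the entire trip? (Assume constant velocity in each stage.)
d₁ = v₁t₁ = 42.92 × 8.74 = 375.121 m
d₂ = v₂t₂ = 32.69 × 15.52 = 507.349 m
d_total = 882.47 m, t_total = 24.26 s
v_avg = d_total/t_total = 882.47/24.26 = 36.38 m/s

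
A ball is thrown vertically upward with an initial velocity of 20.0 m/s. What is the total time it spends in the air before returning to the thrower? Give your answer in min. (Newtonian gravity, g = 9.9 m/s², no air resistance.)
t_total = 2v₀/g (with unit conversion) = 0.06734 min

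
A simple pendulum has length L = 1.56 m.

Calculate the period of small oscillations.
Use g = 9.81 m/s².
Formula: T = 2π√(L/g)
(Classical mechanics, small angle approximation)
T = 2π√(L/g) = 2π√(1.56/9.81) = 2.506 s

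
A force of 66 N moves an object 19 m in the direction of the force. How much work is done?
W = Fd = 66×19 = 1254.0 J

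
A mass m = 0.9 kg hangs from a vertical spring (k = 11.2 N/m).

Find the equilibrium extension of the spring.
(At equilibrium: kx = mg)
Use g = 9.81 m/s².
x_eq = mg/k = 0.9×9.81/11.2 = 0.7883 m = 78.83 cm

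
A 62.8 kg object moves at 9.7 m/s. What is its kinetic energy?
KE = ½mv² = ½×62.8×9.7² = 2954.426 J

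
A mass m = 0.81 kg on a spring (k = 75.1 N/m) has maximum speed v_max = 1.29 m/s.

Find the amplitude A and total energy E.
½mv²_max = ½kA² → A = v_max√(m/k) = 1.29×√(0.81/75.1) = 0.134 m = 13.4 cm
E = ½mv²_max = ½×0.81×1.29² = 0.674 J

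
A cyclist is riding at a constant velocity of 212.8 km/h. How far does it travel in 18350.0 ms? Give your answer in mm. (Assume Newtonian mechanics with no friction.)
d = vt (with unit conversion) = 1085000.0 mm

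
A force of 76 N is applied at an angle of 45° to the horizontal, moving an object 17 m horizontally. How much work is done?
W = Fd cosθ = 76×17×cos(45°) = 913.58 J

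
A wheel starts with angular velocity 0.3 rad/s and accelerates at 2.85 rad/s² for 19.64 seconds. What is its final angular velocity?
ω = ω₀ + αt = 0.3 + 2.85 × 19.64 = 56.27 rad/s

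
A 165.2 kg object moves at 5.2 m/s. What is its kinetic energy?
KE = ½mv² = ½×165.2×5.2² = 2233.504 J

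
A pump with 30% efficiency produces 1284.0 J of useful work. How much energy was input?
W_in = W_out/η = 1284.0/0.3 = 4280.0 J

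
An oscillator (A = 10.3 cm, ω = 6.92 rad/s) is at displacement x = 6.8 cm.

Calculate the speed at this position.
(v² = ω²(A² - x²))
v = ω√(A² − x²) = 6.92×√(0.103² − 0.068²) = 0.5354 m/s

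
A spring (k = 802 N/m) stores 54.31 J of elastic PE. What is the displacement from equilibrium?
PE = ½kx² → x = √(2PE/k) = √(2×54.31/802) = 0.368 m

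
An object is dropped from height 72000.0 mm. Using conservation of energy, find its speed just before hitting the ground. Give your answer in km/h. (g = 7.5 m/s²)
mgh = ½mv² → v = √(2gh) = √(2×7.5×72) = 32.86 m/s = 118.3 km/h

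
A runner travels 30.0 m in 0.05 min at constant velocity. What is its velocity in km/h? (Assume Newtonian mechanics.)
v = d/t (with unit conversion) = 36.0 km/h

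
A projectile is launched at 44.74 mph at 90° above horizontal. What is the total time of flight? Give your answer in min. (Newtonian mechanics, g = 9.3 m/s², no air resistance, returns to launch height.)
T = 2v₀sin(θ)/g (with unit conversion) = 0.07169 min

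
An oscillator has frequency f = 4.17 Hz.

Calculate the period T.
T = 1/f = 1/4.17 = 0.2398 s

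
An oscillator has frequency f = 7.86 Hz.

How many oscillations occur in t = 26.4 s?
n = f×t = 7.86×26.4 = 207.5 oscillations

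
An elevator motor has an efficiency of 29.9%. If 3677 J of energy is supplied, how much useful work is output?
W_out = η × W_in = 0.299 × 3677 = 1099.4 J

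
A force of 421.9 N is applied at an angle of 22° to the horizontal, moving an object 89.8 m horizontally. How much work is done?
W = Fd cosθ = 421.9×89.8×cos(22°) = 35128.0 J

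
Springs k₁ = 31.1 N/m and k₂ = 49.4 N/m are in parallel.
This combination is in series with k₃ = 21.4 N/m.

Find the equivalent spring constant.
k₁₂ = k₁ + k₂ = 80.5 N/m (parallel)
1/k_eq = 1/k₁₂ + 1/k₃ → k_eq = 16.91 N/m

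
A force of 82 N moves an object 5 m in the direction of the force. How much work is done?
W = Fd = 82×5 = 410.0 J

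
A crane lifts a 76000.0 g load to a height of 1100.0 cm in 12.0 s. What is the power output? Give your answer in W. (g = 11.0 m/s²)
W = mgh = 76×11.0×11 = 9196 J
P = W/t = 9196/12 = 766.3 W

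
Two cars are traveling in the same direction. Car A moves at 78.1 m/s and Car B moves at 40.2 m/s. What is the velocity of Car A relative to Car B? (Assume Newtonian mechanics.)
v_rel = v_A - v_B = 78.1 - 40.2 = 37.9 m/s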